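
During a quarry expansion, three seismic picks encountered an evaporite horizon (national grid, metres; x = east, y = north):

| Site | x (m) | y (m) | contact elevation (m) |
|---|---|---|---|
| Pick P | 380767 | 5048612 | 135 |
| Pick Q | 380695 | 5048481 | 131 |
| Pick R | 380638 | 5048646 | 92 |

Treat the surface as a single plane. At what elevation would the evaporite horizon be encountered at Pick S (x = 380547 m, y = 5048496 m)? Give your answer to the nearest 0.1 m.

84.9 m

Two edge vectors: Pick P→Pick Q = (-72, -131, -4), Pick P→Pick R = (-129, 34, -43).
Normal n = (Pick P→Pick Q) × (Pick P→Pick R) = (5769, -2580, -19347).
So ∂z/∂x = −n_x/n_z = 0.298185765 and ∂z/∂y = −n_y/n_z = −0.133354008.
Intercept c from Pick P: 135 − 113539.30 + 673252.65 = 559848.35.
At (380547, 5048496): z = 113473.7 − 673237.2 + 559848.35 = 84.9 m.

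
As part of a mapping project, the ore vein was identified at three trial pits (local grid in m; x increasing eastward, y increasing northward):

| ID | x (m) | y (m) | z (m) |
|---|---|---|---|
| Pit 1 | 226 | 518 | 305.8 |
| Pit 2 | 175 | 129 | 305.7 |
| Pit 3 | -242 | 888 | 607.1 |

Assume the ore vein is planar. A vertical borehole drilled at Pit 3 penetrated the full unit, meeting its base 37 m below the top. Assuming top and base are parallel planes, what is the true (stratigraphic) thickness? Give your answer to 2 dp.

31.89 m

Let the plane be z = a·x + b·y + c.
Pit 2−Pit 1: −51a − 389b = −0.1;  Pit 3−Pit 1: −468a + 370b = 301.3.
Solving gives a = −0.58316, b = 0.07671.
|∇z| = √(a²+b²) = 0.58818, so dip δ = arctan(0.58818) = 30.46°.
True thickness = vertical thickness × cos δ = 37 × cos 30.46° = 31.89 m.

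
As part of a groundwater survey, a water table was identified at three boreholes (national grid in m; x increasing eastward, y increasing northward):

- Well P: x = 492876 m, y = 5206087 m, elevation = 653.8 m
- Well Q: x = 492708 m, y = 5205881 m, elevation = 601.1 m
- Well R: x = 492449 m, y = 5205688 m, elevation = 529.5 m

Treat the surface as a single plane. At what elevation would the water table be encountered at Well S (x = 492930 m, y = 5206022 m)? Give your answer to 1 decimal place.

Let the plane be z = a·x + b·y + c.
Well Q−Well P: −168a − 206b = −52.7;  Well R−Well P: −427a − 399b = −124.3.
Solving gives a = 0.218752986, b = 0.077424749.
Then c = 653.8 − a·492876 − b·5206087 = −510244.28.
At (492930, 5206022): z = 107829.9 + 403074.9 − 510244.28 = 660.6 m.

660.6 m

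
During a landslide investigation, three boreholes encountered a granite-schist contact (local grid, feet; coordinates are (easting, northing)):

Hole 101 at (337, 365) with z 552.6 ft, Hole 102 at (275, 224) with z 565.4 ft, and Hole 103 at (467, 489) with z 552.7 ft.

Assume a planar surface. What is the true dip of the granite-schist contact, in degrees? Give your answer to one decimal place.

Two edge vectors: Hole 101→Hole 102 = (-62, -141, 12.8), Hole 101→Hole 103 = (130, 124, 0.1).
Normal n = (Hole 101→Hole 102) × (Hole 101→Hole 103) = (-1601.3, 1670.2, 10642).
So ∂z/∂E = −n_x/n_z = 0.15047 and ∂z/∂N = −n_y/n_z = −0.15694.
Gradient magnitude |∇z| = √(a² + b²) = √(0.02264 + 0.02463) = 0.21742.
True dip = arctan(0.21742) = 12.3°, dipping toward NW (azimuth ≈ 316°).

12.3°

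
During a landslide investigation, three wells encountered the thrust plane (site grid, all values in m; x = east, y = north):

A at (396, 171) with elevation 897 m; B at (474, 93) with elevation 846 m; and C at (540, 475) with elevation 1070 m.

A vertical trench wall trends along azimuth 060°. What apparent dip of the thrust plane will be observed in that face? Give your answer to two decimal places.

13.95°

Two edge vectors: A→B = (78, -78, -51), A→C = (144, 304, 173).
Normal n = (A→B) × (A→C) = (2010, -20838, 34944).
So ∂z/∂x = −n_x/n_z = −0.05752 and ∂z/∂y = −n_y/n_z = 0.59633.
Unit vector along 060° is (sin 60°, cos 60°) = (0.8660, 0.5000).
Slope in that direction = a·(0.8660) + b·(0.5000) = 0.24835.
Apparent dip = arctan|0.24835| = 13.95° (true dip is 30.9°, so apparent ≤ true as expected).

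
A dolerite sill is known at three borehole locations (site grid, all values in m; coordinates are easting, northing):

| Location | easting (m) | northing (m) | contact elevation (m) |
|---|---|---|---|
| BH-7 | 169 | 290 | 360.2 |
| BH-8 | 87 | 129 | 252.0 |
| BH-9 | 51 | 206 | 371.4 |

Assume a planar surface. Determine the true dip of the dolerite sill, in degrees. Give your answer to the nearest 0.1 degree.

55.3°

Two edge vectors: BH-7→BH-8 = (-82, -161, -108.2), BH-7→BH-9 = (-118, -84, 11.2).
Normal n = (BH-7→BH-8) × (BH-7→BH-9) = (-10892, 13686, -12110).
So ∂z/∂easting = −n_x/n_z = −0.89942 and ∂z/∂northing = −n_y/n_z = 1.13014.
Gradient magnitude |∇z| = √(a² + b²) = √(0.80896 + 1.27722) = 1.44436.
True dip = arctan(1.44436) = 55.3°, dipping toward SE (azimuth ≈ 141°).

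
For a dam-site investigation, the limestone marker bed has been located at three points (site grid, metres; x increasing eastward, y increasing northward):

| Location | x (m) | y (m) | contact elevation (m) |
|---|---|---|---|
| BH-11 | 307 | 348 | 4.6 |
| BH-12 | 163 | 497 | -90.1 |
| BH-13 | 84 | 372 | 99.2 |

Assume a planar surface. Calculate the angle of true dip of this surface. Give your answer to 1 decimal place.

52.2°

Two edge vectors: BH-11→BH-12 = (-144, 149, -94.7), BH-11→BH-13 = (-223, 24, 94.6).
Normal n = (BH-11→BH-12) × (BH-11→BH-13) = (16368.2, 34740.5, 29771).
So ∂z/∂x = −n_x/n_z = −0.54980 and ∂z/∂y = −n_y/n_z = −1.16692.
Gradient magnitude |∇z| = √(a² + b²) = √(0.30228 + 1.36171) = 1.28996.
True dip = arctan(1.28996) = 52.2°, dipping toward NNE (azimuth ≈ 025°).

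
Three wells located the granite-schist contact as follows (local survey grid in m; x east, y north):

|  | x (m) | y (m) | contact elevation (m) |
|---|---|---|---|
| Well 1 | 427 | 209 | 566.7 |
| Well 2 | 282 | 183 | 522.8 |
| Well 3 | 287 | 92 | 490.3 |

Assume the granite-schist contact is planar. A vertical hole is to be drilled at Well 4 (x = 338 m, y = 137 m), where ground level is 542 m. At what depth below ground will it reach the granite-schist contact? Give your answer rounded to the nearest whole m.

23 m

Two edge vectors: Well 1→Well 2 = (-145, -26, -43.9), Well 1→Well 3 = (-140, -117, -76.4).
Normal n = (Well 1→Well 2) × (Well 1→Well 3) = (-3149.9, -4932, 13325).
So ∂z/∂x = −n_x/n_z = 0.23639 and ∂z/∂y = −n_y/n_z = 0.37013.
Intercept c from Well 1: 566.7 − 100.94 − 77.36 = 388.40.
At (338, 137): z_contact = 79.9 + 50.7 + 388.40 = 519.0 m.
Depth below ground = 542 − 519.0 = 23 m.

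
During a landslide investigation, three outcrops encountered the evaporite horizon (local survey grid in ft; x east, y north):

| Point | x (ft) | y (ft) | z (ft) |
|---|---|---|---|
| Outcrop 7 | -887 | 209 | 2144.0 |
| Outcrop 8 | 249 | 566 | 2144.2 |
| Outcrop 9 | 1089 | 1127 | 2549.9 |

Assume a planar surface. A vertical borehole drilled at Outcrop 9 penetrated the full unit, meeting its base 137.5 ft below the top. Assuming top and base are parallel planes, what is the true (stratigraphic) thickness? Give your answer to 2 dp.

78.75 ft

Two edge vectors: Outcrop 7→Outcrop 8 = (1136, 357, 0.2), Outcrop 7→Outcrop 9 = (1976, 918, 405.9).
Normal n = (Outcrop 7→Outcrop 8) × (Outcrop 7→Outcrop 9) = (144722.7, -460707.2, 337416).
So ∂z/∂x = −n_x/n_z = −0.42891 and ∂z/∂y = −n_y/n_z = 1.36540.
|∇z| = √(a²+b²) = 1.43118, so dip δ = arctan(1.43118) = 55.06°.
True thickness = vertical thickness × cos δ = 137.5 × cos 55.06° = 78.75 ft.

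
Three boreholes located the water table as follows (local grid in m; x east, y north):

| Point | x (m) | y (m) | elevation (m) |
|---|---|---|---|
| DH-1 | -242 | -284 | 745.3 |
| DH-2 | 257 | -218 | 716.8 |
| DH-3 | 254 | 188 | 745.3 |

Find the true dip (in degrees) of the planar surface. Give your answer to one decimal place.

5.5°

Let the plane be z = a·x + b·y + c.
DH-2−DH-1: 499a + 66b = −28.5;  DH-3−DH-1: 496a + 472b = 0.
Solving gives a = −0.06633, b = 0.06971.
Gradient magnitude |∇z| = √(a² + b²) = √(0.00440 + 0.00486) = 0.09622.
True dip = arctan(0.09622) = 5.5°, dipping toward SE (azimuth ≈ 136°).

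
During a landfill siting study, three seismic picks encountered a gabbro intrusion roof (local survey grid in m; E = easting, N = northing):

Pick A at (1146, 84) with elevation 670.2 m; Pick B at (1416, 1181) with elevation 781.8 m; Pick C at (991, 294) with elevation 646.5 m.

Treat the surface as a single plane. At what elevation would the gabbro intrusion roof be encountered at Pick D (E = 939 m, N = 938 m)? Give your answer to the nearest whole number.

666 m

Two edge vectors: Pick A→Pick B = (270, 1097, 111.6), Pick A→Pick C = (-155, 210, -23.7).
Normal n = (Pick A→Pick B) × (Pick A→Pick C) = (-49434.9, -10899, 226735).
So ∂z/∂E = −n_x/n_z = 0.21803 and ∂z/∂N = −n_y/n_z = 0.04807.
Intercept c from Pick A: 670.2 − 249.86 − 4.04 = 416.30.
At (939, 938): z = 204.7 + 45.1 + 416.30 = 666.1 m.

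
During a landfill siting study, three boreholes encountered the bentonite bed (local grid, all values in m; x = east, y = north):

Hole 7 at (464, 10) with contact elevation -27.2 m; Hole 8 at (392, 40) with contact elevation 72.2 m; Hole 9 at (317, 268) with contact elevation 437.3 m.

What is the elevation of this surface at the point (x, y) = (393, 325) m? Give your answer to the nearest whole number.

450 m

Two edge vectors: Hole 7→Hole 8 = (-72, 30, 99.4), Hole 7→Hole 9 = (-147, 258, 464.5).
Normal n = (Hole 7→Hole 8) × (Hole 7→Hole 9) = (-11710.2, 18832.2, -14166).
So ∂z/∂x = −n_x/n_z = −0.82664 and ∂z/∂y = −n_y/n_z = 1.32939.
Intercept c from Hole 7: -27.2 + 383.56 − 13.29 = 343.07.
At (393, 325): z = −324.9 + 432.1 + 343.07 = 450.3 m.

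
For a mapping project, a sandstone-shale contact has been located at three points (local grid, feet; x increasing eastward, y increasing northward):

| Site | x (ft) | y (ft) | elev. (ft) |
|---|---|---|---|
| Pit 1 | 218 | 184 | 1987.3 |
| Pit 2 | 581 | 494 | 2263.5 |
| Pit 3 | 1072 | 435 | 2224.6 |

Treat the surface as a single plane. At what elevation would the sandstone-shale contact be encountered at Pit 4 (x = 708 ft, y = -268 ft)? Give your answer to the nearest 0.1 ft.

Let the plane be z = a·x + b·y + c.
Pit 2−Pit 1: 363a + 310b = 276.2;  Pit 3−Pit 1: 854a + 251b = 237.3.
Solving gives a = 0.024402, b = 0.862394.
Then c = 1987.3 − a·218 − b·184 = 1823.30.
At (708, -268): z = 17.3 − 231.1 + 1823.30 = 1609.5 ft.

1609.5 ft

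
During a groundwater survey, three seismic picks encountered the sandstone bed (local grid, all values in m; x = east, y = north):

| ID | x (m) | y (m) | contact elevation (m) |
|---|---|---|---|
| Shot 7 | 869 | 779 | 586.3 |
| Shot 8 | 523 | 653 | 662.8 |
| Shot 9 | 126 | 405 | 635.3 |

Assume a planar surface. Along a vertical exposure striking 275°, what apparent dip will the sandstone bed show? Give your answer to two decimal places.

35.82°

Two edge vectors: Shot 7→Shot 8 = (-346, -126, 76.5), Shot 7→Shot 9 = (-743, -374, 49).
Normal n = (Shot 7→Shot 8) × (Shot 7→Shot 9) = (22437, -39885.5, 35786).
So ∂z/∂x = −n_x/n_z = −0.62698 and ∂z/∂y = −n_y/n_z = 1.11456.
Unit vector along 275° is (sin 275°, cos 275°) = (-0.9962, 0.0872).
Slope in that direction = a·(-0.9962) + b·(0.0872) = 0.72173.
Apparent dip = arctan|0.72173| = 35.82° (true dip is 52.0°, so apparent ≤ true as expected).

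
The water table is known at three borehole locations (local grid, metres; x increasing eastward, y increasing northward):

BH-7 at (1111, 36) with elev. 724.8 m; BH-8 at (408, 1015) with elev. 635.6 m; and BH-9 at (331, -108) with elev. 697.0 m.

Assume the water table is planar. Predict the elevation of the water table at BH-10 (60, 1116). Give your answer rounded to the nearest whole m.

Two edge vectors: BH-7→BH-8 = (-703, 979, -89.2), BH-7→BH-9 = (-780, -144, -27.8).
Normal n = (BH-7→BH-8) × (BH-7→BH-9) = (-40061, 50032.6, 864852).
So ∂z/∂x = −n_x/n_z = 0.04632 and ∂z/∂y = −n_y/n_z = −0.05785.
Intercept c from BH-7: 724.8 − 51.46 + 2.08 = 675.42.
At (60, 1116): z = 2.8 − 64.6 + 675.42 = 613.6 m.

614 m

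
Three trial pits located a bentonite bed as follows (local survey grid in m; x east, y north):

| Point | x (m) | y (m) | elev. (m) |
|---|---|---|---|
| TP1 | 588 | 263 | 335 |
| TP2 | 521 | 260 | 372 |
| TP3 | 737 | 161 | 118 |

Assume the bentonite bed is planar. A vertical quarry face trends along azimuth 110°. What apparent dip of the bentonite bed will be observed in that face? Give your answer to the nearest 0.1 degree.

44.9°

Two edge vectors: TP1→TP2 = (-67, -3, 37), TP1→TP3 = (149, -102, -217).
Normal n = (TP1→TP2) × (TP1→TP3) = (4425, -9026, 7281).
So ∂z/∂x = −n_x/n_z = −0.60775 and ∂z/∂y = −n_y/n_z = 1.23966.
Unit vector along 110° is (sin 110°, cos 110°) = (0.9397, -0.3420).
Slope in that direction = a·(0.9397) + b·(-0.3420) = −0.99508.
Apparent dip = arctan|0.99508| = 44.9° (true dip is 54.1°, so apparent ≤ true as expected).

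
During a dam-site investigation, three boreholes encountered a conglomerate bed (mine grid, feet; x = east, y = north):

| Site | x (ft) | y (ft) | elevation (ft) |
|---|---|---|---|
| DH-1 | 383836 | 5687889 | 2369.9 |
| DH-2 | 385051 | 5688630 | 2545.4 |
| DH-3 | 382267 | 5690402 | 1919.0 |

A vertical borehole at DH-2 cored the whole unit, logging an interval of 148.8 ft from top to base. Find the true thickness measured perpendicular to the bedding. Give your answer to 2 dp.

146.05 ft

Two edge vectors: DH-1→DH-2 = (1215, 741, 175.5), DH-1→DH-3 = (-1569, 2513, -450.9).
Normal n = (DH-1→DH-2) × (DH-1→DH-3) = (-775148.4, 272484, 4215924).
So ∂z/∂x = −n_x/n_z = 0.18386 and ∂z/∂y = −n_y/n_z = −0.06463.
|∇z| = √(a²+b²) = 0.19489, so dip δ = arctan(0.19489) = 11.03°.
True thickness = vertical thickness × cos δ = 148.8 × cos 11.03° = 146.05 ft.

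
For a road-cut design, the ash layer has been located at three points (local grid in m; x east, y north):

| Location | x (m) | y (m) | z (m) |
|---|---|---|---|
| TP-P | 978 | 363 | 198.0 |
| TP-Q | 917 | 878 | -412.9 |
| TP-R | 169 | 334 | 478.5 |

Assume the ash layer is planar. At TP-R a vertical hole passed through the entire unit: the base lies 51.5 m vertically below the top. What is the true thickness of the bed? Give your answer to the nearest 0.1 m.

Let the plane be z = a·x + b·y + c.
TP-Q−TP-P: −61a + 515b = −610.9;  TP-R−TP-P: −809a − 29b = 280.5.
Solving gives a = −0.30292, b = −1.22209.
|∇z| = √(a²+b²) = 1.25907, so dip δ = arctan(1.25907) = 51.54°.
True thickness = vertical thickness × cos δ = 51.5 × cos 51.54° = 32.0 m.

32.0 m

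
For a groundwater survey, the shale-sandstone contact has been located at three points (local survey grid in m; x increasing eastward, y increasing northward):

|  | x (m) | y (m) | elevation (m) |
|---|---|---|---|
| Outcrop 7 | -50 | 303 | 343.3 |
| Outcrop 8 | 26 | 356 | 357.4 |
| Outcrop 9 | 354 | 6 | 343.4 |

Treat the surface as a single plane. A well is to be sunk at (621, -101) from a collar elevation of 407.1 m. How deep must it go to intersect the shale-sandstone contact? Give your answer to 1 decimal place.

Two edge vectors: Outcrop 7→Outcrop 8 = (76, 53, 14.1), Outcrop 7→Outcrop 9 = (404, -297, 0.1).
Normal n = (Outcrop 7→Outcrop 8) × (Outcrop 7→Outcrop 9) = (4193, 5688.8, -43984).
So ∂z/∂x = −n_x/n_z = 0.09533 and ∂z/∂y = −n_y/n_z = 0.12934.
Intercept c from Outcrop 7: 343.3 + 4.77 − 39.19 = 308.88.
At (621, -101): z_contact = 59.20 − 13.06 + 308.88 = 355.01 m.
Depth below ground = 407.1 − 355.01 = 52.1 m.

52.1 m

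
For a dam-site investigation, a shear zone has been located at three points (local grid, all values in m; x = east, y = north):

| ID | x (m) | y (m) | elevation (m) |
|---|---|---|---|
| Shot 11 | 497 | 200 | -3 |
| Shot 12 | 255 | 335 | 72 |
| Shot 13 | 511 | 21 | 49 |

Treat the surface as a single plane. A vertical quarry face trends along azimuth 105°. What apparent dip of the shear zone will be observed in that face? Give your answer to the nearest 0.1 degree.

Two edge vectors: Shot 11→Shot 12 = (-242, 135, 75), Shot 11→Shot 13 = (14, -179, 52).
Normal n = (Shot 11→Shot 12) × (Shot 11→Shot 13) = (20445, 13634, 41428).
So ∂z/∂x = −n_x/n_z = −0.49351 and ∂z/∂y = −n_y/n_z = −0.32910.
Unit vector along 105° is (sin 105°, cos 105°) = (0.9659, -0.2588).
Slope in that direction = a·(0.9659) + b·(-0.2588) = −0.39151.
Apparent dip = arctan|0.39151| = 21.4° (true dip is 30.7°, so apparent ≤ true as expected).

21.4°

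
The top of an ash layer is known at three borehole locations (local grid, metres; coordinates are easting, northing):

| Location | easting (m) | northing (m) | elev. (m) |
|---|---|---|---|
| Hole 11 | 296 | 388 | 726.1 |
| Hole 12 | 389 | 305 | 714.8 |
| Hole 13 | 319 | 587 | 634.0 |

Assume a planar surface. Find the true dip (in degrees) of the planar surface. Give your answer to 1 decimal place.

Two edge vectors: Hole 11→Hole 12 = (93, -83, -11.3), Hole 11→Hole 13 = (23, 199, -92.1).
Normal n = (Hole 11→Hole 12) × (Hole 11→Hole 13) = (9893, 8305.4, 20416).
So ∂z/∂easting = −n_x/n_z = −0.48457 and ∂z/∂northing = −n_y/n_z = −0.40681.
Gradient magnitude |∇z| = √(a² + b²) = √(0.23481 + 0.16549) = 0.63269.
True dip = arctan(0.63269) = 32.3°, dipping toward NE (azimuth ≈ 050°).

32.3°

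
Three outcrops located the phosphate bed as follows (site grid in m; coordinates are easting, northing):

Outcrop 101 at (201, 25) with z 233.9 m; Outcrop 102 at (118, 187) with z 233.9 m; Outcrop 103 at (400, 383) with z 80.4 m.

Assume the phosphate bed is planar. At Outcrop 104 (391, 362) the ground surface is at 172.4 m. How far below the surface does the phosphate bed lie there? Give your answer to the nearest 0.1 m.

84.1 m

Two edge vectors: Outcrop 101→Outcrop 102 = (-83, 162, 0), Outcrop 101→Outcrop 103 = (199, 358, -153.5).
Normal n = (Outcrop 101→Outcrop 102) × (Outcrop 101→Outcrop 103) = (-24867, -12740.5, -61952).
So ∂z/∂easting = −n_x/n_z = −0.40139 and ∂z/∂northing = −n_y/n_z = −0.20565.
Intercept c from Outcrop 101: 233.9 + 80.68 + 5.14 = 319.72.
At (391, 362): z_contact = −156.94 − 74.45 + 319.72 = 88.33 m.
Depth below ground = 172.4 − 88.33 = 84.1 m.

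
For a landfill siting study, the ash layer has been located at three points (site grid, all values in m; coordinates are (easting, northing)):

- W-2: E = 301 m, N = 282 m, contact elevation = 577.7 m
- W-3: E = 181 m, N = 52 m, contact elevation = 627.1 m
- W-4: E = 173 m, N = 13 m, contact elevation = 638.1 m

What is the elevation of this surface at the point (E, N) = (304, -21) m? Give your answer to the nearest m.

Two edge vectors: W-2→W-3 = (-120, -230, 49.4), W-2→W-4 = (-128, -269, 60.4).
Normal n = (W-2→W-3) × (W-2→W-4) = (-603.4, 924.8, 2840).
So ∂z/∂E = −n_x/n_z = 0.21246 and ∂z/∂N = −n_y/n_z = −0.32563.
Intercept c from W-2: 577.7 − 63.95 + 91.83 = 605.58.
At (304, -21): z = 64.6 + 6.8 + 605.58 = 677.0 m.

677 m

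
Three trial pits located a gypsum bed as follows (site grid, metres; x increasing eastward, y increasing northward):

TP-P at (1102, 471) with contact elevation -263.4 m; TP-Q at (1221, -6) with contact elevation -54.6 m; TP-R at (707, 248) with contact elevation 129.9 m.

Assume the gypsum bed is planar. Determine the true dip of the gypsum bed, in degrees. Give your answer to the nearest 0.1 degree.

Two edge vectors: TP-P→TP-Q = (119, -477, 208.8), TP-P→TP-R = (-395, -223, 393.3).
Normal n = (TP-P→TP-Q) × (TP-P→TP-R) = (-141041.7, -129278.7, -214952).
So ∂z/∂x = −n_x/n_z = −0.65615 and ∂z/∂y = −n_y/n_z = −0.60143.
Gradient magnitude |∇z| = √(a² + b²) = √(0.43054 + 0.36172) = 0.89009.
True dip = arctan(0.89009) = 41.7°, dipping toward NE (azimuth ≈ 047°).

41.7°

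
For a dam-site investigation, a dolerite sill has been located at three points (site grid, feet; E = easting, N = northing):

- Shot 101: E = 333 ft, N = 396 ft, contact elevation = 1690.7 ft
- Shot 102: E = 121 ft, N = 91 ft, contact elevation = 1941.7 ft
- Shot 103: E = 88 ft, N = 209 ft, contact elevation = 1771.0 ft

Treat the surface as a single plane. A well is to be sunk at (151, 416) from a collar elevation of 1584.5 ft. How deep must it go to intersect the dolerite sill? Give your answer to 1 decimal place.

35.6 ft

Let the plane be z = a·E + b·N + c.
Shot 102−Shot 101: −212a − 305b = 251;  Shot 103−Shot 101: −245a − 187b = 80.3.
Solving gives a = 0.63982, b = −1.26768.
Then c = 1690.7 − a·333 − b·396 = 1979.64.
At (151, 416): z_contact = 96.61 − 527.35 + 1979.64 = 1548.90 ft.
Depth below ground = 1584.5 − 1548.90 = 35.6 ft.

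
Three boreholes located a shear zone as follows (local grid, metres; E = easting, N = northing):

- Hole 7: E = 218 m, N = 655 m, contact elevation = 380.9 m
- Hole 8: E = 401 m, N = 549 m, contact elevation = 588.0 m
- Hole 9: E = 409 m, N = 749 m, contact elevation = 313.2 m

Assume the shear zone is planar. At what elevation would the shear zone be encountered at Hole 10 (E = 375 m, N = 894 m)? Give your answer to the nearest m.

Two edge vectors: Hole 7→Hole 8 = (183, -106, 207.1), Hole 7→Hole 9 = (191, 94, -67.7).
Normal n = (Hole 7→Hole 8) × (Hole 7→Hole 9) = (-12291.2, 51945.2, 37448).
So ∂z/∂E = −n_x/n_z = 0.32822 and ∂z/∂N = −n_y/n_z = −1.38713.
Intercept c from Hole 7: 380.9 − 71.55 + 908.57 = 1217.92.
At (375, 894): z = 123.1 − 1240.1 + 1217.92 = 100.9 m.

101 m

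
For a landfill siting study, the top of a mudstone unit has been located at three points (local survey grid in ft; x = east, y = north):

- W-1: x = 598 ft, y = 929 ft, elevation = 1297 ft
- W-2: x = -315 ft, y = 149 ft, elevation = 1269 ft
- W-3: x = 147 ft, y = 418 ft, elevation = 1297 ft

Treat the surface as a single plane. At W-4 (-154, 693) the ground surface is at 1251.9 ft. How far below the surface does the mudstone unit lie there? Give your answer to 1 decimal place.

22.7 ft

Let the plane be z = a·x + b·y + c.
W-2−W-1: −913a − 780b = −28;  W-3−W-1: −451a − 511b = 0.
Solving gives a = 0.12467, b = −0.11004.
Then c = 1297 − a·598 − b·929 = 1324.67.
At (-154, 693): z_contact = −19.20 − 76.25 + 1324.67 = 1229.21 ft.
Depth below ground = 1251.9 − 1229.21 = 22.7 ft.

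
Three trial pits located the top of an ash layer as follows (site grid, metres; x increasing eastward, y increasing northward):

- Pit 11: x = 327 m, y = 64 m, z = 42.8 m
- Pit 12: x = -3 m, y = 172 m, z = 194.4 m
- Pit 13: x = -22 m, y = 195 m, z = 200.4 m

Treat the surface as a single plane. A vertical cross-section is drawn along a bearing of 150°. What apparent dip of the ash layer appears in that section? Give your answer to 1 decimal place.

Two edge vectors: Pit 11→Pit 12 = (-330, 108, 151.6), Pit 11→Pit 13 = (-349, 131, 157.6).
Normal n = (Pit 11→Pit 12) × (Pit 11→Pit 13) = (-2838.8, -900.4, -5538).
So ∂z/∂x = −n_x/n_z = −0.51260 and ∂z/∂y = −n_y/n_z = −0.16259.
Unit vector along 150° is (sin 150°, cos 150°) = (0.5000, -0.8660).
Slope in that direction = a·(0.5000) + b·(-0.8660) = −0.11550.
Apparent dip = arctan|0.11550| = 6.6° (true dip is 28.3°, so apparent ≤ true as expected).

6.6°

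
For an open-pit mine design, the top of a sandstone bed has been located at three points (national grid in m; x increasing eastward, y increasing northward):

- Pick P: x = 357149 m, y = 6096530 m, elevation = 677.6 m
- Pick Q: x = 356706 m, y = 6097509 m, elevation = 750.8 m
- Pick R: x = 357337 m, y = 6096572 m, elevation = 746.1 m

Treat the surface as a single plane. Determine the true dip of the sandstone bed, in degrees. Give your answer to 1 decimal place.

21.0°

Two edge vectors: Pick P→Pick Q = (-443, 979, 73.2), Pick P→Pick R = (188, 42, 68.5).
Normal n = (Pick P→Pick Q) × (Pick P→Pick R) = (63987.1, 44107.1, -202658).
So ∂z/∂x = −n_x/n_z = 0.31574 and ∂z/∂y = −n_y/n_z = 0.21764.
Gradient magnitude |∇z| = √(a² + b²) = √(0.09969 + 0.04737) = 0.38348.
True dip = arctan(0.38348) = 21.0°, dipping toward SW (azimuth ≈ 235°).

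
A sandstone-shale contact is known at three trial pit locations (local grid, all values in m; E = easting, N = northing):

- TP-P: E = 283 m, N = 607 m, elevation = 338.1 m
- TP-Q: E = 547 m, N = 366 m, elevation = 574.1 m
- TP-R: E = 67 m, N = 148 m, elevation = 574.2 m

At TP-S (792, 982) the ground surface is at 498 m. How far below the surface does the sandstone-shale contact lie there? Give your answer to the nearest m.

Let the plane be z = a·E + b·N + c.
TP-Q−TP-P: 264a − 241b = 236;  TP-R−TP-P: −216a − 459b = 236.1.
Solving gives a = 0.29685, b = −0.65407.
Then c = 338.1 − a·283 − b·607 = 651.11.
At (792, 982): z_contact = 235.1 − 642.3 + 651.11 = 243.9 m.
Depth below ground = 498 − 243.9 = 254 m.

254 m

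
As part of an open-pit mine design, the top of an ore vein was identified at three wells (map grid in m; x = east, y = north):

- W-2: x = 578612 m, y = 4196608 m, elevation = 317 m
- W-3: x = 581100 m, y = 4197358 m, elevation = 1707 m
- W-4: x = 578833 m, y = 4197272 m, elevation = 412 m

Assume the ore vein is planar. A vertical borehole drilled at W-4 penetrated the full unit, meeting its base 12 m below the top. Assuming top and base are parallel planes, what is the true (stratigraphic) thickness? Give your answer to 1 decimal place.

Two edge vectors: W-2→W-3 = (2488, 750, 1390), W-2→W-4 = (221, 664, 95).
Normal n = (W-2→W-3) × (W-2→W-4) = (-851710, 70830, 1486282).
So ∂z/∂x = −n_x/n_z = 0.57305 and ∂z/∂y = −n_y/n_z = −0.04766.
|∇z| = √(a²+b²) = 0.57503, so dip δ = arctan(0.57503) = 29.90°.
True thickness = vertical thickness × cos δ = 12 × cos 29.90° = 10.4 m.

10.4 m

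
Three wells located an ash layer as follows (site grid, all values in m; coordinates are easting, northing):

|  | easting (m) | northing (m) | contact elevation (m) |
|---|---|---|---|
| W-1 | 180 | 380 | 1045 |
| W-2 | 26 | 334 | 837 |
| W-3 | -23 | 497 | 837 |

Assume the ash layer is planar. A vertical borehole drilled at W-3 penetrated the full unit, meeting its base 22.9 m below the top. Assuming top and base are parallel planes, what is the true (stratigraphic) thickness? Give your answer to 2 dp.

14.00 m

Let the plane be z = a·easting + b·northing + c.
W-2−W-1: −154a − 46b = −208;  W-3−W-1: −203a + 117b = −208.
Solving gives a = 1.23936, b = 0.37257.
|∇z| = √(a²+b²) = 1.29415, so dip δ = arctan(1.29415) = 52.31°.
True thickness = vertical thickness × cos δ = 22.9 × cos 52.31° = 14.00 m.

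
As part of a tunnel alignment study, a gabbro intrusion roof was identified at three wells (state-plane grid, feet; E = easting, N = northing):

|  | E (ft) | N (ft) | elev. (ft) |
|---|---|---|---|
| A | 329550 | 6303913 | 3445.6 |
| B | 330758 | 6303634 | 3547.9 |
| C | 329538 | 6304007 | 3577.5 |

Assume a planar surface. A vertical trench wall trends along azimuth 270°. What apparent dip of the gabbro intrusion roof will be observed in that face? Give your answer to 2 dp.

22.84°

Let the plane be z = a·E + b·N + c.
B−A: 1208a − 279b = 102.3;  C−A: −12a + 94b = 131.9.
Solving gives a = 0.42119, b = 1.45696.
Unit vector along 270° is (sin 270°, cos 270°) = (-1.0000, -0.0000).
Slope in that direction = a·(-1.0000) + b·(-0.0000) = −0.42119.
Apparent dip = arctan|0.42119| = 22.84° (true dip is 56.6°, so apparent ≤ true as expected).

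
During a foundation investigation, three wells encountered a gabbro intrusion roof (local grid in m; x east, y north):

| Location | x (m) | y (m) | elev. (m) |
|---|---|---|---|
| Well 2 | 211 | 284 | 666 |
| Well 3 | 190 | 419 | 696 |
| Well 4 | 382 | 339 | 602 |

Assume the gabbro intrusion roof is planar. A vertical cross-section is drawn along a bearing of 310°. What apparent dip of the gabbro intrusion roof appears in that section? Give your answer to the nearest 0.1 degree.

23.1°

Let the plane be z = a·x + b·y + c.
Well 3−Well 2: −21a + 135b = 30;  Well 4−Well 2: 171a + 55b = −64.
Solving gives a = −0.42450, b = 0.15619.
Unit vector along 310° is (sin 310°, cos 310°) = (-0.7660, 0.6428).
Slope in that direction = a·(-0.7660) + b·(0.6428) = 0.42559.
Apparent dip = arctan|0.42559| = 23.1° (true dip is 24.3°, so apparent ≤ true as expected).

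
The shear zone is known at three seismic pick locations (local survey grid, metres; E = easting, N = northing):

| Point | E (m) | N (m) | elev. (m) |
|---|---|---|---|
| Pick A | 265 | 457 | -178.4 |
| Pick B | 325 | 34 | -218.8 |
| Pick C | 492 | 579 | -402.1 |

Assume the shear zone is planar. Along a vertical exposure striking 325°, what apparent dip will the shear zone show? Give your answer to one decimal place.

27.4°

Let the plane be z = a·E + b·N + c.
Pick B−Pick A: 60a − 423b = −40.4;  Pick C−Pick A: 227a + 122b = −223.7.
Solving gives a = −0.96335, b = −0.04114.
Unit vector along 325° is (sin 325°, cos 325°) = (-0.5736, 0.8192).
Slope in that direction = a·(-0.5736) + b·(0.8192) = 0.51886.
Apparent dip = arctan|0.51886| = 27.4° (true dip is 44.0°, so apparent ≤ true as expected).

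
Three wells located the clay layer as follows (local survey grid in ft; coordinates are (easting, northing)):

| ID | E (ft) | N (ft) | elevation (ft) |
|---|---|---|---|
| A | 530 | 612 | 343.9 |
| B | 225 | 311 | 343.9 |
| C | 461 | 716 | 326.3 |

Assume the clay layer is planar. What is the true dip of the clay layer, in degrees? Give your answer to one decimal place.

Two edge vectors: A→B = (-305, -301, 0), A→C = (-69, 104, -17.6).
Normal n = (A→B) × (A→C) = (5297.6, -5368, -52489).
So ∂z/∂E = −n_x/n_z = 0.10093 and ∂z/∂N = −n_y/n_z = −0.10227.
Gradient magnitude |∇z| = √(a² + b²) = √(0.01019 + 0.01046) = 0.14369.
True dip = arctan(0.14369) = 8.2°, dipping toward NW (azimuth ≈ 315°).

8.2°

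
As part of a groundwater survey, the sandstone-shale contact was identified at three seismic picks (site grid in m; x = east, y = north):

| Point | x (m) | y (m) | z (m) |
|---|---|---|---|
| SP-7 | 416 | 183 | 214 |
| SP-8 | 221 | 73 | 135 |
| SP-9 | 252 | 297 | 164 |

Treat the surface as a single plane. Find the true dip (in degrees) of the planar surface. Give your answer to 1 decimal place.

Two edge vectors: SP-7→SP-8 = (-195, -110, -79), SP-7→SP-9 = (-164, 114, -50).
Normal n = (SP-7→SP-8) × (SP-7→SP-9) = (14506, 3206, -40270).
So ∂z/∂x = −n_x/n_z = 0.36022 and ∂z/∂y = −n_y/n_z = 0.07961.
Gradient magnitude |∇z| = √(a² + b²) = √(0.12976 + 0.00634) = 0.36891.
True dip = arctan(0.36891) = 20.2°, dipping toward WSW (azimuth ≈ 258°).

20.2°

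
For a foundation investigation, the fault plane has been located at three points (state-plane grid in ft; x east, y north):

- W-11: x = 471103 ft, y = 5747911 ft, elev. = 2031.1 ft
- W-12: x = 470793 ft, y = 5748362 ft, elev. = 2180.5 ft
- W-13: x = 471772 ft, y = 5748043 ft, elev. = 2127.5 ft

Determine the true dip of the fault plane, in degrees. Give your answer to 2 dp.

21.07°

Two edge vectors: W-11→W-12 = (-310, 451, 149.4), W-11→W-13 = (669, 132, 96.4).
Normal n = (W-11→W-12) × (W-11→W-13) = (23755.6, 129832.6, -342639).
So ∂z/∂x = −n_x/n_z = 0.06933 and ∂z/∂y = −n_y/n_z = 0.37892.
Gradient magnitude |∇z| = √(a² + b²) = √(0.00481 + 0.14358) = 0.38521.
True dip = arctan(0.38521) = 21.07°, dipping toward S (azimuth ≈ 190°).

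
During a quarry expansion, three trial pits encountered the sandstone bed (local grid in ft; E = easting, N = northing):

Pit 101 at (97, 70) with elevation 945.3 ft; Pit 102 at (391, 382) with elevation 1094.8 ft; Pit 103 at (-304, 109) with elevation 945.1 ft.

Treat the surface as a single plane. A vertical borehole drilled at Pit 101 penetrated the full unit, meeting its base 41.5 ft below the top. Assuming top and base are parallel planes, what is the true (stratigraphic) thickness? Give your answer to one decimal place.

Let the plane be z = a·E + b·N + c.
Pit 102−Pit 101: 294a + 312b = 149.5;  Pit 103−Pit 101: −401a + 39b = −0.2.
Solving gives a = 0.04315, b = 0.43851.
|∇z| = √(a²+b²) = 0.44063, so dip δ = arctan(0.44063) = 23.78°.
True thickness = vertical thickness × cos δ = 41.5 × cos 23.78° = 38.0 ft.

38.0 ft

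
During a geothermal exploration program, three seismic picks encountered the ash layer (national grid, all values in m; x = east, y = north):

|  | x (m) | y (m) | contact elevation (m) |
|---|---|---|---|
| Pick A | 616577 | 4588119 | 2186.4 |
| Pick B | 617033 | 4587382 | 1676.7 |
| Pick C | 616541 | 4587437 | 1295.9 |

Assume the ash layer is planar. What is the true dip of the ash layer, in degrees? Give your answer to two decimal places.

Two edge vectors: Pick A→Pick B = (456, -737, -509.7), Pick A→Pick C = (-36, -682, -890.5).
Normal n = (Pick A→Pick B) × (Pick A→Pick C) = (308683.1, 424417.2, -337524).
So ∂z/∂x = −n_x/n_z = 0.91455 and ∂z/∂y = −n_y/n_z = 1.25744.
Gradient magnitude |∇z| = √(a² + b²) = √(0.83640 + 1.58116) = 1.55485.
True dip = arctan(1.55485) = 57.25°, dipping toward SW (azimuth ≈ 216°).

57.25°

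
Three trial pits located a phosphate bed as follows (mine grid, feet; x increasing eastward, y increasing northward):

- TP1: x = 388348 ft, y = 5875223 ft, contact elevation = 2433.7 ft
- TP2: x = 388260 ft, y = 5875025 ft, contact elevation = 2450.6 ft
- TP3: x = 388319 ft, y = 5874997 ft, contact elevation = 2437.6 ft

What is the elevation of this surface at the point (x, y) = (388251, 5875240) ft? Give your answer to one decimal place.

2454.8 ft

Let the plane be z = a·x + b·y + c.
TP2−TP1: −88a − 198b = 16.9;  TP3−TP1: −29a − 226b = 3.9.
Solving gives a = −0.215410717, b = 0.010384561.
Then c = 2433.7 − a·388348 − b·5875223 = 25076.41.
At (388251, 5875240): z = −83633.4 + 61011.8 + 25076.41 = 2454.8 ft.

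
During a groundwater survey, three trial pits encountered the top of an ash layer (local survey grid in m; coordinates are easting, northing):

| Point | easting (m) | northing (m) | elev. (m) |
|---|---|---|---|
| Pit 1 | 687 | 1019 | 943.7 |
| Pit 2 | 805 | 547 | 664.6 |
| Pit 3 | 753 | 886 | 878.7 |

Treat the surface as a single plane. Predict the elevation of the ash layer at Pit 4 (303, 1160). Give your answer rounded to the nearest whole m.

882 m

Two edge vectors: Pit 1→Pit 2 = (118, -472, -279.1), Pit 1→Pit 3 = (66, -133, -65).
Normal n = (Pit 1→Pit 2) × (Pit 1→Pit 3) = (-6440.3, -10750.6, 15458).
So ∂z/∂easting = −n_x/n_z = 0.41663 and ∂z/∂northing = −n_y/n_z = 0.69547.
Intercept c from Pit 1: 943.7 − 286.23 − 708.69 = −51.21.
At (303, 1160): z = 126.2 + 806.7 − 51.21 = 881.8 m.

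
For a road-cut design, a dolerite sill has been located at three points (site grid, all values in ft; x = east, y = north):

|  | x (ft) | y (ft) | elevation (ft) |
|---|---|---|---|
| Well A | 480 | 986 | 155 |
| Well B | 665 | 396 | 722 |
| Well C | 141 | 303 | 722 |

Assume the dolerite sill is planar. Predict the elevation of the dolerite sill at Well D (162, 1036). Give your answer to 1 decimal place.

Two edge vectors: Well A→Well B = (185, -590, 567), Well A→Well C = (-339, -683, 567).
Normal n = (Well A→Well B) × (Well A→Well C) = (52731, -297108, -326365).
So ∂z/∂x = −n_x/n_z = 0.161571 and ∂z/∂y = −n_y/n_z = −0.910355.
Intercept c from Well A: 155 − 77.55 + 897.61 = 975.06.
At (162, 1036): z = 26.2 − 943.1 + 975.06 = 58.1 ft.

58.1 ft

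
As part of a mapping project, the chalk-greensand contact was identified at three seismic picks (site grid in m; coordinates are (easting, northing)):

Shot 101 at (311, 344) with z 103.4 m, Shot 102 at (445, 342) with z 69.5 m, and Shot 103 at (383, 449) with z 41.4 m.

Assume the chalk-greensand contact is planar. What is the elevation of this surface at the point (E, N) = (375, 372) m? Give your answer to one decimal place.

Two edge vectors: Shot 101→Shot 102 = (134, -2, -33.9), Shot 101→Shot 103 = (72, 105, -62).
Normal n = (Shot 101→Shot 102) × (Shot 101→Shot 103) = (3683.5, 5867.2, 14214).
So ∂z/∂E = −n_x/n_z = −0.25915 and ∂z/∂N = −n_y/n_z = −0.41278.
Intercept c from Shot 101: 103.4 + 80.59 + 141.99 = 325.99.
At (375, 372): z = −97.2 − 153.6 + 325.99 = 75.3 m.

75.3 m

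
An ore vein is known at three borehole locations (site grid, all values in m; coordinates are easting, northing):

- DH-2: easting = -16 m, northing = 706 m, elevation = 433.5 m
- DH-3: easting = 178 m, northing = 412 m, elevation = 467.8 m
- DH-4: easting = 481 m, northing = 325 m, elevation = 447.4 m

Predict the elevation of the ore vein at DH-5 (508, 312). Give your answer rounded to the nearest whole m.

Let the plane be z = a·easting + b·northing + c.
DH-3−DH-2: 194a − 294b = 34.3;  DH-4−DH-2: 497a − 381b = 13.9.
Solving gives a = −0.12439, b = −0.19875.
Then c = 433.5 − a·-16 − b·706 = 571.83.
At (508, 312): z = −63.2 − 62.0 + 571.83 = 446.6 m.

447 m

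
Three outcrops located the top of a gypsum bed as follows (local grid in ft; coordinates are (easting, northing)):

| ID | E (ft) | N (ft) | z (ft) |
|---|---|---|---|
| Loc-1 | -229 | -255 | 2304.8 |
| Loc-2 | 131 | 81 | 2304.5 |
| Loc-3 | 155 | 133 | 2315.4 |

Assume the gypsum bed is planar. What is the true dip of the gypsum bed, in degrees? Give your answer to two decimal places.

Two edge vectors: Loc-1→Loc-2 = (360, 336, -0.3), Loc-1→Loc-3 = (384, 388, 10.6).
Normal n = (Loc-1→Loc-2) × (Loc-1→Loc-3) = (3678, -3931.2, 10656).
So ∂z/∂E = −n_x/n_z = −0.34516 and ∂z/∂N = −n_y/n_z = 0.36892.
Gradient magnitude |∇z| = √(a² + b²) = √(0.11913 + 0.13610) = 0.50521.
True dip = arctan(0.50521) = 26.80°, dipping toward SE (azimuth ≈ 137°).

26.80°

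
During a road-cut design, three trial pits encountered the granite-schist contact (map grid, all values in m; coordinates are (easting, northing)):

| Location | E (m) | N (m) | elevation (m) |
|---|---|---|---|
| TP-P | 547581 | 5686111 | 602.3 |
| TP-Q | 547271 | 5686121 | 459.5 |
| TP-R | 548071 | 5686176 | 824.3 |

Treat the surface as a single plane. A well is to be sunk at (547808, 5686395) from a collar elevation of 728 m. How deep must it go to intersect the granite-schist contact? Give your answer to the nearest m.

35 m

Two edge vectors: TP-P→TP-Q = (-310, 10, -142.8), TP-P→TP-R = (490, 65, 222).
Normal n = (TP-P→TP-Q) × (TP-P→TP-R) = (11502, -1152, -25050).
So ∂z/∂E = −n_x/n_z = 0.45916168 and ∂z/∂N = −n_y/n_z = −0.04598802.
Intercept c from TP-P: 602.3 − 251428.21 + 261493.01 = 10667.10.
At (547808, 5686395): z_contact = 251532.4 − 261506.1 + 10667.10 = 693.5 m.
Depth below ground = 728 − 693.5 = 35 m.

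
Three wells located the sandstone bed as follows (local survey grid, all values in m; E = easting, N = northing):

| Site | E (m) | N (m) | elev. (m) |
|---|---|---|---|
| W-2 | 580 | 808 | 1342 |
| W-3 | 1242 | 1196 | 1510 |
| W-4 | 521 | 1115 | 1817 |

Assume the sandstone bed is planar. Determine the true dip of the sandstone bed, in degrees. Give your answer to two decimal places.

Let the plane be z = a·E + b·N + c.
W-3−W-2: 662a + 388b = 168;  W-4−W-2: −59a + 307b = 475.
Solving gives a = −0.58695, b = 1.43443.
Gradient magnitude |∇z| = √(a² + b²) = √(0.34451 + 2.05759) = 1.54987.
True dip = arctan(1.54987) = 57.17°, dipping toward SSE (azimuth ≈ 158°).

57.17°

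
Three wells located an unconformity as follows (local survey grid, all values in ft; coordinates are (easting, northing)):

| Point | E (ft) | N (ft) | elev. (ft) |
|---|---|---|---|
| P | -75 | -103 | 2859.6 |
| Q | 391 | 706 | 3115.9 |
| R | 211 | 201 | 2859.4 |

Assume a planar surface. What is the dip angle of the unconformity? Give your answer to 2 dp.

50.06°

Let the plane be z = a·E + b·N + c.
Q−P: 466a + 809b = 256.3;  R−P: 286a + 304b = −0.2.
Solving gives a = −0.87033, b = 0.81814.
Gradient magnitude |∇z| = √(a² + b²) = √(0.75747 + 0.66935) = 1.19449.
True dip = arctan(1.19449) = 50.06°, dipping toward SE (azimuth ≈ 133°).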